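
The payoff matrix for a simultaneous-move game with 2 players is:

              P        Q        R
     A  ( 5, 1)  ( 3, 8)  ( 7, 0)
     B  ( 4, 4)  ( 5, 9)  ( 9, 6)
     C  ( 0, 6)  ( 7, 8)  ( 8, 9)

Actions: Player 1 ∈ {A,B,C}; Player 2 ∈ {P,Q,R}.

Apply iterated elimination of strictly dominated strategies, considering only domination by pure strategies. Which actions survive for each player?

P2 drop P (Q beats it: A:8>1 B:9>4 C:8>6)
P1 drop A (B beats it: Q:5>3 R:9>7)
P1→{B,C} P2→{Q,R}

IESDS → P1:{B,C} P2:{Q,R}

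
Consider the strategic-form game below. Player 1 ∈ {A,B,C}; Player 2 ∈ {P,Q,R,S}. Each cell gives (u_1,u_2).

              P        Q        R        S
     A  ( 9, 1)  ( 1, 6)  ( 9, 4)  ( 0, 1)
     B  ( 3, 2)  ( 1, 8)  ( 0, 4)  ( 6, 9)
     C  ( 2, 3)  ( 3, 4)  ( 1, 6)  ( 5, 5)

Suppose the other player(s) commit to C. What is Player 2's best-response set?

u_2(P vs C) = 3
u_2(Q vs C) = 4
u_2(R vs C) = 6
u_2(S vs C) = 5
max payoff 6 at {R}

P2 best: {R}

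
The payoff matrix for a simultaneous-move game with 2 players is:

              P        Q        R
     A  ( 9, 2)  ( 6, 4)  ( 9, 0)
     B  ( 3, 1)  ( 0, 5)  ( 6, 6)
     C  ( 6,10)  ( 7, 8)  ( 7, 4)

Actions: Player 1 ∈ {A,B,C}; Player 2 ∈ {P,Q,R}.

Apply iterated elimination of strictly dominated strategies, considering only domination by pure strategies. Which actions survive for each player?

P1 drop B (A beats it: P:9>3 Q:6>0 R:9>6)
P2 drop R (P beats it: A:2>0 C:10>4)
P1→{A,C} P2→{P,Q}

IESDS → P1:{A,C} P2:{P,Q}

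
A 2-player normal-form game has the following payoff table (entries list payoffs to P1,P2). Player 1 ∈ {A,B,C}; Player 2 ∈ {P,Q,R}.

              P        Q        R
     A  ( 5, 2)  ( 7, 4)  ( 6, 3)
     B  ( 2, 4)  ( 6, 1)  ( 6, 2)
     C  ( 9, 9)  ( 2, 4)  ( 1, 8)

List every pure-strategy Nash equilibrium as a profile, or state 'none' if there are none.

PSNE = {(A,Q), (C,P)}

(A,P): not NE [P1→C gives 9>5; P2→Q gives 4>2]
(A,Q): NE
(A,R): not NE [P2→Q gives 4>3]
(B,P): not NE [P1→C gives 9>2]
(B,Q): not NE [P1→A gives 7>6; P2→P gives 4>1]
(B,R): not NE [P2→P gives 4>2]
(C,P): NE
(C,Q): not NE [P1→A gives 7>2; P2→P gives 9>4]
(C,R): not NE [P1→B gives 6>1; P2→P gives 9>8]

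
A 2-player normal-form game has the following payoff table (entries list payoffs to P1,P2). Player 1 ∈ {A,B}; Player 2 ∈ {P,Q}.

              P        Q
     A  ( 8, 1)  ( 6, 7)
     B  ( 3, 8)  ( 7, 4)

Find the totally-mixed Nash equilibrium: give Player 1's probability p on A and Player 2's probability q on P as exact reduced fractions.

P1 indiff ⇒ q·8+(1-q)·6 = q·3+(1-q)·7 ⇒ q(5) = (1-q)(1) ⇒ q = 1/6
P2 indiff ⇒ p·1+(1-p)·8 = p·7+(1-p)·4 ⇒ p(-6) = (1-p)(-4) ⇒ p = 2/5

(p,q) = (2/5, 1/6)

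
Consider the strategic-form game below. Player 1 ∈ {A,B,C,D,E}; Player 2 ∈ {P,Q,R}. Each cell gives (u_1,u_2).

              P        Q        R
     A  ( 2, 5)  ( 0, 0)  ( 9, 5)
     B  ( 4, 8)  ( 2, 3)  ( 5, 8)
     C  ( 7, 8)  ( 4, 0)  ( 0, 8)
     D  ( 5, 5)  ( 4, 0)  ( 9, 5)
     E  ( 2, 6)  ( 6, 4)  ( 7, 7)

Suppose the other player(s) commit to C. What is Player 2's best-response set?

u_2(P vs C) = 8
u_2(Q vs C) = 0
u_2(R vs C) = 8
max payoff 8 at {P,R}

BR_2 = {P,R}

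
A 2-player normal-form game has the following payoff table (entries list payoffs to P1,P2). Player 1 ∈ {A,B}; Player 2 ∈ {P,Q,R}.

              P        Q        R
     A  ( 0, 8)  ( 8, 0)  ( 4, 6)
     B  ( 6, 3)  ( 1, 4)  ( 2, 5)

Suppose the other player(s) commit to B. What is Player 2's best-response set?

u_2(P vs B) = 3
u_2(Q vs B) = 4
u_2(R vs B) = 5
max payoff 5 at {R}

P2 best: {R}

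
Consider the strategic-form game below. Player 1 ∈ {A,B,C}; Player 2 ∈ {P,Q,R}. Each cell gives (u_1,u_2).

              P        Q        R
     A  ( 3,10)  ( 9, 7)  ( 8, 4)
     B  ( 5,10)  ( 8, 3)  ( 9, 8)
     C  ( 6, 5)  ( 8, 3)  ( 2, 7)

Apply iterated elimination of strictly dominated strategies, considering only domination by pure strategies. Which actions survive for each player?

P2 drop Q (P beats it: A:10>7 B:10>3 C:5>3)
P1 drop A (B beats it: P:5>3 R:9>8)
P1→{B,C} P2→{P,R}

Survivors P1:{B,C} P2:{P,R}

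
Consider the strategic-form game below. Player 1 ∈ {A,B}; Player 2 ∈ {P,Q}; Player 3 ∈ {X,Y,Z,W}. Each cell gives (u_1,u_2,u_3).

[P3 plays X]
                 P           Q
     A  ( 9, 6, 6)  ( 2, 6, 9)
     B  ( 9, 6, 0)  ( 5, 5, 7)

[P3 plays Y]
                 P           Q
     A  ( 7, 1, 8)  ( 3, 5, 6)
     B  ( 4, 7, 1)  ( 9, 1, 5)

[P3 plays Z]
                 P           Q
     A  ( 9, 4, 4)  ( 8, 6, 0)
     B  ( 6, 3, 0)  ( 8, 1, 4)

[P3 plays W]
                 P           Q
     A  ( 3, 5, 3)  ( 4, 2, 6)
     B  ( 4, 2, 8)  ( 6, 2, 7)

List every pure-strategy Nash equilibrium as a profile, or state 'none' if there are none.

(A,P,X): not NE [P3→Y gives 8>6]
(A,P,Y): not NE [P2→Q gives 5>1]
(A,P,Z): not NE [P2→Q gives 6>4; P3→Y gives 8>4]
(A,P,W): not NE [P1→B gives 4>3; P3→Y gives 8>3]
(A,Q,X): not NE [P1→B gives 5>2]
(A,Q,Y): not NE [P1→B gives 9>3; P3→X gives 9>6]
(A,Q,Z): not NE [P3→X gives 9>0]
(A,Q,W): not NE [P1→B gives 6>4; P2→P gives 5>2; P3→X gives 9>6]
(B,P,X): not NE [P3→W gives 8>0]
(B,P,Y): not NE [P1→A gives 7>4; P3→W gives 8>1]
(B,P,Z): not NE [P1→A gives 9>6; P3→W gives 8>0]
(B,P,W): NE
(B,Q,X): not NE [P2→P gives 6>5]
(B,Q,Y): not NE [P2→P gives 7>1; P3→W gives 7>5]
(B,Q,Z): not NE [P2→P gives 3>1; P3→W gives 7>4]
(B,Q,W): NE

NE set: (B,P,W), (B,Q,W)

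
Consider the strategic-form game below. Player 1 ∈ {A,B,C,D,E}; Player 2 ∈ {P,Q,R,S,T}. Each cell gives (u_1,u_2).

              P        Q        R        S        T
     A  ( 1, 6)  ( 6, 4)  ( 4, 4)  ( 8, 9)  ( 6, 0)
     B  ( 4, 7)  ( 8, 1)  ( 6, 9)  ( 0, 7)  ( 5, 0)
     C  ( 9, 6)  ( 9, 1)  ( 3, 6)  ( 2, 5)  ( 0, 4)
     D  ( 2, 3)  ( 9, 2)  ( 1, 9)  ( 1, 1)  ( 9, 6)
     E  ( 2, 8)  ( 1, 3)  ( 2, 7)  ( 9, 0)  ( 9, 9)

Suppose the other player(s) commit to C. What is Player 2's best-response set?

u_2(P vs C) = 6
u_2(Q vs C) = 1
u_2(R vs C) = 6
u_2(S vs C) = 5
u_2(T vs C) = 4
max payoff 6 at {P,R}

P2 best: {P,R}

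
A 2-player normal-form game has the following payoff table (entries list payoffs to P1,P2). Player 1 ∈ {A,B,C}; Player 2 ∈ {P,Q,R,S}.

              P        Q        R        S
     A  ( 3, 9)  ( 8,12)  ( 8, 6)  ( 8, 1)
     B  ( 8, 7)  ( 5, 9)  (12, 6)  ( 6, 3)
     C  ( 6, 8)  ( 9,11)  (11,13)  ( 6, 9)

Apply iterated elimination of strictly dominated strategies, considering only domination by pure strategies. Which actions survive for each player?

P2 drop P (Q beats it: A:12>9 B:9>7 C:11>8)
P2 drop S (Q beats it: A:12>1 B:9>3 C:11>9)
P1 drop A (C beats it: Q:9>8 R:11>8)
P1→{B,C} P2→{Q,R}

IESDS → P1:{B,C} P2:{Q,R}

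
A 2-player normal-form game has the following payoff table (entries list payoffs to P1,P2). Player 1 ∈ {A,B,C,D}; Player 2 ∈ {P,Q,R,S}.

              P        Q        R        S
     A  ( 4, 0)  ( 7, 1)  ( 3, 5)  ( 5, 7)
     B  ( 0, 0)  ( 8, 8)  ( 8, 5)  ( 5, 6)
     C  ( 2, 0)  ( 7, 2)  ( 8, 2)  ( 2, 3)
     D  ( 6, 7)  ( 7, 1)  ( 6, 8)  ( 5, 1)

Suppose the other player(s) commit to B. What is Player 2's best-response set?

u_2(P vs B) = 0
u_2(Q vs B) = 8
u_2(R vs B) = 5
u_2(S vs B) = 6
max payoff 8 at {Q}

P2 best: {Q}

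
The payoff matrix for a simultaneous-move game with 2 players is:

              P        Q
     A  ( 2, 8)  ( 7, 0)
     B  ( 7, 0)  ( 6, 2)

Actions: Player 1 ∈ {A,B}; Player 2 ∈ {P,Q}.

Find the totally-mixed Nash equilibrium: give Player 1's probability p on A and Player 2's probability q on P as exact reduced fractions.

P1 mixes 1/5 on A; P2 mixes 1/6 on P

P1 indiff ⇒ q·2+(1-q)·7 = q·7+(1-q)·6 ⇒ q(-5) = (1-q)(-1) ⇒ q = 1/6
P2 indiff ⇒ p·8+(1-p)·0 = p·0+(1-p)·2 ⇒ p(8) = (1-p)(2) ⇒ p = 1/5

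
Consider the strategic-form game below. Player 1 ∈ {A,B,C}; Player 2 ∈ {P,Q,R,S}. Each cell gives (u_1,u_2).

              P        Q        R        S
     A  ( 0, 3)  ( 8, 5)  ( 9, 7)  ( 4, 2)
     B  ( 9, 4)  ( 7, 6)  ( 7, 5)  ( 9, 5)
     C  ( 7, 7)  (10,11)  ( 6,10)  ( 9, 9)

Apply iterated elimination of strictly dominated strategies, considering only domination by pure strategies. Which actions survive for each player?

P2 drop P (Q beats it: A:5>3 B:6>4 C:11>7)
P2 drop S (Q beats it: A:5>2 B:6>5 C:11>9)
P1 drop B (A beats it: Q:8>7 R:9>7)
P1→{A,C} P2→{Q,R}

IESDS → P1:{A,C} P2:{Q,R}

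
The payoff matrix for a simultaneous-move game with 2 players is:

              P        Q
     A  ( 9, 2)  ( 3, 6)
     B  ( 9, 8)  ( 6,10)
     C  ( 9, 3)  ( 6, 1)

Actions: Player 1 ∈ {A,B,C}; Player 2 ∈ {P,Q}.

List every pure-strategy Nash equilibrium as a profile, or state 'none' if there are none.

PSNE = {(B,Q), (C,P)}

(A,P): not NE [P2→Q gives 6>2]
(A,Q): not NE [P1→C gives 6>3]
(B,P): not NE [P2→Q gives 10>8]
(B,Q): NE
(C,P): NE
(C,Q): not NE [P2→P gives 3>1]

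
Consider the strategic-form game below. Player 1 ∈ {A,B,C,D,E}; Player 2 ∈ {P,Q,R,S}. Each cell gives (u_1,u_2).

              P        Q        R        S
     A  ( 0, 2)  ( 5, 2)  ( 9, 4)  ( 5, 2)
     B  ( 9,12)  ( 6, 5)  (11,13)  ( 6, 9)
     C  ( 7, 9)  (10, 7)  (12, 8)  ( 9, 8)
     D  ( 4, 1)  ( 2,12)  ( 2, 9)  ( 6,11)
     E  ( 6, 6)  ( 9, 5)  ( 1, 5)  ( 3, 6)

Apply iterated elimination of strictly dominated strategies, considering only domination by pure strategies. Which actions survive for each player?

IESDS → P1:{B,C} P2:{P,R}

P1 drop A (B beats it: P:9>0 Q:6>5 R:11>9 S:6>5)
P1 drop D (C beats it: P:7>4 Q:10>2 R:12>2 S:9>6)
P1 drop E (C beats it: P:7>6 Q:10>9 R:12>1 S:9>3)
P2 drop Q (P beats it: B:12>5 C:9>7)
P2 drop S (P beats it: B:12>9 C:9>8)
P1→{B,C} P2→{P,R}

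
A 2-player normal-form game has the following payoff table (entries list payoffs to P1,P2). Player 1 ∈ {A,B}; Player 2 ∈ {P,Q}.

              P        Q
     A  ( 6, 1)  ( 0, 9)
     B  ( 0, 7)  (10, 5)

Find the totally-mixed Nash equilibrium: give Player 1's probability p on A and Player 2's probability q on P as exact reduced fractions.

p=1/5, q=5/8

P1 indiff ⇒ q·6+(1-q)·0 = q·0+(1-q)·10 ⇒ q(6) = (1-q)(10) ⇒ q = 5/8
P2 indiff ⇒ p·1+(1-p)·7 = p·9+(1-p)·5 ⇒ p(-8) = (1-p)(-2) ⇒ p = 1/5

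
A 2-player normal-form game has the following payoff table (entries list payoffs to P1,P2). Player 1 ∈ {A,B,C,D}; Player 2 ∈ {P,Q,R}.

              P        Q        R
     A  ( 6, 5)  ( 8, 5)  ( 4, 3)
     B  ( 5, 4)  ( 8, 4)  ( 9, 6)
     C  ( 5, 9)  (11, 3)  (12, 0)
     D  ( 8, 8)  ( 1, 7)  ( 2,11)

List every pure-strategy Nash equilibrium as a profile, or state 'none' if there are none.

PSNE: ∅

(A,P): not NE [P1→D gives 8>6]
(A,Q): not NE [P1→C gives 11>8]
(A,R): not NE [P1→C gives 12>4; P2→Q gives 5>3]
(B,P): not NE [P1→D gives 8>5; P2→R gives 6>4]
(B,Q): not NE [P1→C gives 11>8; P2→R gives 6>4]
(B,R): not NE [P1→C gives 12>9]
(C,P): not NE [P1→D gives 8>5]
(C,Q): not NE [P2→P gives 9>3]
(C,R): not NE [P2→P gives 9>0]
(D,P): not NE [P2→R gives 11>8]
(D,Q): not NE [P1→C gives 11>1; P2→R gives 11>7]
(D,R): not NE [P1→C gives 12>2]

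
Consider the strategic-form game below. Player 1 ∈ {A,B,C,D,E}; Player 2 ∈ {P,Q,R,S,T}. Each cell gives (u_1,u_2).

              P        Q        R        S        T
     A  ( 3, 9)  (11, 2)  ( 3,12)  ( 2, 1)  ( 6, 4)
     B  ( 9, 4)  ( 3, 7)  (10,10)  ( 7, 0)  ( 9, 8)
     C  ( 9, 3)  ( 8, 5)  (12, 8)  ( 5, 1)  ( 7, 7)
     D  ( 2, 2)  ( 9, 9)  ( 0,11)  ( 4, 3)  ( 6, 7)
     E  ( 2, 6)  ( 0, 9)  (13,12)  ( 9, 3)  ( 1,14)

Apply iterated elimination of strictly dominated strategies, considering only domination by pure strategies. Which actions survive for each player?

P2 drop P (R beats it: A:12>9 B:10>4 C:8>3 D:11>2 E:12>6)
P2 drop Q (R beats it: A:12>2 B:10>7 C:8>5 D:11>9 E:12>9)
P1 drop A (B beats it: R:10>3 S:7>2 T:9>6)
P1 drop D (B beats it: R:10>0 S:7>4 T:9>6)
P2 drop S (R beats it: B:10>0 C:8>1 E:12>3)
P1→{B,C,E} P2→{R,T}

Survivors P1:{B,C,E} P2:{R,T}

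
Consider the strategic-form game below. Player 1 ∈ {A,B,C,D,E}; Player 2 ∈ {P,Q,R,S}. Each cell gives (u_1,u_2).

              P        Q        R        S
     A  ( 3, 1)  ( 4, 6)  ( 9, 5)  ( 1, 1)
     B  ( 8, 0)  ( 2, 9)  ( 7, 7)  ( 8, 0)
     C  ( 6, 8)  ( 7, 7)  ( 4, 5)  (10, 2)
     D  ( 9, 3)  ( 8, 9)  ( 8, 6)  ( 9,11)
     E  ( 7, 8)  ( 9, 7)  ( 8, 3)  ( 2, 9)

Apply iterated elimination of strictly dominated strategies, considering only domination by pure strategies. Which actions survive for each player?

P1 drop B (D beats it: P:9>8 Q:8>2 R:8>7 S:9>8)
P2 drop R (Q beats it: A:6>5 C:7>5 D:9>6 E:7>3)
P1 drop A (C beats it: P:6>3 Q:7>4 S:10>1)
P1→{C,D,E} P2→{P,Q,S}

IESDS → P1:{C,D,E} P2:{P,Q,S}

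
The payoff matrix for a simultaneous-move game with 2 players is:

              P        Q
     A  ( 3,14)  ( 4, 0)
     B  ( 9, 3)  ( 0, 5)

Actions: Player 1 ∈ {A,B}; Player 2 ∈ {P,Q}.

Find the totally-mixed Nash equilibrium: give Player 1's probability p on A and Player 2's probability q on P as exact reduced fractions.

p=1/8, q=2/5

P1 indiff ⇒ q·3+(1-q)·4 = q·9+(1-q)·0 ⇒ q(-6) = (1-q)(-4) ⇒ q = 2/5
P2 indiff ⇒ p·14+(1-p)·3 = p·0+(1-p)·5 ⇒ p(14) = (1-p)(2) ⇒ p = 1/8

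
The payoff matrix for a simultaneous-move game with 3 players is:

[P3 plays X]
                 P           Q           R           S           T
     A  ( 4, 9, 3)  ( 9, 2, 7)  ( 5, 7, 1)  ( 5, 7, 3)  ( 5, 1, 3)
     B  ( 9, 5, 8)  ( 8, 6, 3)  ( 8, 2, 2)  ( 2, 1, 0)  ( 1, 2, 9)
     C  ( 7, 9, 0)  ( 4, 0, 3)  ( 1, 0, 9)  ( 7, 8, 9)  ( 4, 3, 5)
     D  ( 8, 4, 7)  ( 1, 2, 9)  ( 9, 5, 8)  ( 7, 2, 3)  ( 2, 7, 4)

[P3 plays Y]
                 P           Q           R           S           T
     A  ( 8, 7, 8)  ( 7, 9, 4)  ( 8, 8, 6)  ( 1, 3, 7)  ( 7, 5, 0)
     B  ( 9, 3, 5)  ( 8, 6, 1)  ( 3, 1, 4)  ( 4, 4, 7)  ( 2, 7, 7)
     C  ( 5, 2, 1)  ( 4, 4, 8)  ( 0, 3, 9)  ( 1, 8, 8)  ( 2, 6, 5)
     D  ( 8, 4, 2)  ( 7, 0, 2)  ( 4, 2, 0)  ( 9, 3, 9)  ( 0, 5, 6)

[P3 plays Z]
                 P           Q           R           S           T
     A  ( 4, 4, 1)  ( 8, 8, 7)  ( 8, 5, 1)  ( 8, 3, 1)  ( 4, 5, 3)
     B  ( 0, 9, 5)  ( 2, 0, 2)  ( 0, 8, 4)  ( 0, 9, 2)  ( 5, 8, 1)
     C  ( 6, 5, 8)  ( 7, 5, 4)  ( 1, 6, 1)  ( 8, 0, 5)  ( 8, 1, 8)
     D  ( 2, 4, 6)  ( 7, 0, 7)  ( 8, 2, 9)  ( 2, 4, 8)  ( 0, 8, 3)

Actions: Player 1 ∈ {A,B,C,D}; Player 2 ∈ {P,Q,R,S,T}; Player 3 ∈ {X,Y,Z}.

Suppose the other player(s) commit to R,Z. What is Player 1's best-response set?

argmax u_1 = {A,D}

u_1(A vs R,Z) = 8
u_1(B vs R,Z) = 0
u_1(C vs R,Z) = 1
u_1(D vs R,Z) = 8
max payoff 8 at {A,D}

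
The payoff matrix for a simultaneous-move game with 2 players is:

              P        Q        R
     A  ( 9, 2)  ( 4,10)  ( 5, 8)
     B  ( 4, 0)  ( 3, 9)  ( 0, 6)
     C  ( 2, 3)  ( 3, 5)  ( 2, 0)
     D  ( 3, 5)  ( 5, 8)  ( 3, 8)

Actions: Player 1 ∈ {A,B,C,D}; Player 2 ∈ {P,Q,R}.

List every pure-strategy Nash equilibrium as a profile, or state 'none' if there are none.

(A,P): not NE [P2→Q gives 10>2]
(A,Q): not NE [P1→D gives 5>4]
(A,R): not NE [P2→Q gives 10>8]
(B,P): not NE [P1→A gives 9>4; P2→Q gives 9>0]
(B,Q): not NE [P1→D gives 5>3]
(B,R): not NE [P1→A gives 5>0; P2→Q gives 9>6]
(C,P): not NE [P1→A gives 9>2; P2→Q gives 5>3]
(C,Q): not NE [P1→D gives 5>3]
(C,R): not NE [P1→A gives 5>2; P2→Q gives 5>0]
(D,P): not NE [P1→A gives 9>3; P2→R gives 8>5]
(D,Q): NE
(D,R): not NE [P1→A gives 5>3]

Nash profiles: (D,Q)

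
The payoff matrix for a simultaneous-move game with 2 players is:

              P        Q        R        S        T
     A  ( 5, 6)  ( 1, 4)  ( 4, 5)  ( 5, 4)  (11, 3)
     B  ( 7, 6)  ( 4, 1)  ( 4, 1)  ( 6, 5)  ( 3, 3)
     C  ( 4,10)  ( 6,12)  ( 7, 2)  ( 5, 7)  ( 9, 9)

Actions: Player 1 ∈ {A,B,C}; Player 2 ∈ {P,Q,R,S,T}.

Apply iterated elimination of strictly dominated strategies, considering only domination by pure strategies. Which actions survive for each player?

Remaining: P1:{B,C} P2:{P,Q}

P2 drop R (P beats it: A:6>5 B:6>1 C:10>2)
P2 drop S (P beats it: A:6>4 B:6>5 C:10>7)
P2 drop T (P beats it: A:6>3 B:6>3 C:10>9)
P1 drop A (B beats it: P:7>5 Q:4>1)
P1→{B,C} P2→{P,Q}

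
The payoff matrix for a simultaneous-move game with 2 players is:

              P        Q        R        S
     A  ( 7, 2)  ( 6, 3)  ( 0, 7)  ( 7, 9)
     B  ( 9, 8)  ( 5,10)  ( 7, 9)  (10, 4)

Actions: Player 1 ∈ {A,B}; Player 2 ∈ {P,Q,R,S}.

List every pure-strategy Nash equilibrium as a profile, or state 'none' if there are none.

PSNE: ∅

(A,P): not NE [P1→B gives 9>7; P2→S gives 9>2]
(A,Q): not NE [P2→S gives 9>3]
(A,R): not NE [P1→B gives 7>0; P2→S gives 9>7]
(A,S): not NE [P1→B gives 10>7]
(B,P): not NE [P2→Q gives 10>8]
(B,Q): not NE [P1→A gives 6>5]
(B,R): not NE [P2→Q gives 10>9]
(B,S): not NE [P2→Q gives 10>4]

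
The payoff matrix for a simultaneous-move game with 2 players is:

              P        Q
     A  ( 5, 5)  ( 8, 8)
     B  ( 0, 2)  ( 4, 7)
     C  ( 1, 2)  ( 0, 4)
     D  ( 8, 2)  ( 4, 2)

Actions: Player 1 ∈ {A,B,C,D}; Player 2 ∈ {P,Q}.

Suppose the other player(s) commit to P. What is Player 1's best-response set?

u_1(A vs P) = 5
u_1(B vs P) = 0
u_1(C vs P) = 1
u_1(D vs P) = 8
max payoff 8 at {D}

argmax u_1 = {D}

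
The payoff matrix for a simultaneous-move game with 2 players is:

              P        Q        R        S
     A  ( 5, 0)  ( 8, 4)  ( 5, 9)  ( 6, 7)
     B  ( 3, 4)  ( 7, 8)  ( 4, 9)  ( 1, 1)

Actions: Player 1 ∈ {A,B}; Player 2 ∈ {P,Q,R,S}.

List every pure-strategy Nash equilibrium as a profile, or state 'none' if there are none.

Nash profiles: (A,R)

(A,P): not NE [P2→R gives 9>0]
(A,Q): not NE [P2→R gives 9>4]
(A,R): NE
(A,S): not NE [P2→R gives 9>7]
(B,P): not NE [P1→A gives 5>3; P2→R gives 9>4]
(B,Q): not NE [P1→A gives 8>7; P2→R gives 9>8]
(B,R): not NE [P1→A gives 5>4]
(B,S): not NE [P1→A gives 6>1; P2→R gives 9>1]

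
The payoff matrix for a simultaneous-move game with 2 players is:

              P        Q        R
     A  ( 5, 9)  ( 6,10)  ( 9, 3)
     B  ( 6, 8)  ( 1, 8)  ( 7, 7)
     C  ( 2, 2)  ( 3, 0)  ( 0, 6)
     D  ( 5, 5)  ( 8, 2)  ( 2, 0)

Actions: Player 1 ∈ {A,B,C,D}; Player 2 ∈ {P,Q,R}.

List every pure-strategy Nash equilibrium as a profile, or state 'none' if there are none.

Nash profiles: (B,P)

(A,P): not NE [P1→B gives 6>5; P2→Q gives 10>9]
(A,Q): not NE [P1→D gives 8>6]
(A,R): not NE [P2→Q gives 10>3]
(B,P): NE
(B,Q): not NE [P1→D gives 8>1]
(B,R): not NE [P1→A gives 9>7; P2→Q gives 8>7]
(C,P): not NE [P1→B gives 6>2; P2→R gives 6>2]
(C,Q): not NE [P1→D gives 8>3; P2→R gives 6>0]
(C,R): not NE [P1→A gives 9>0]
(D,P): not NE [P1→B gives 6>5]
(D,Q): not NE [P2→P gives 5>2]
(D,R): not NE [P1→A gives 9>2; P2→P gives 5>0]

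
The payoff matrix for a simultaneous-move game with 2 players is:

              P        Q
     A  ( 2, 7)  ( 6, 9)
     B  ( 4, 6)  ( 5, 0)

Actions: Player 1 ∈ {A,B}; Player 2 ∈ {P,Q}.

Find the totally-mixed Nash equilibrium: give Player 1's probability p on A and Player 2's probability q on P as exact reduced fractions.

(p,q) = (3/4, 1/3)

P1 indiff ⇒ q·2+(1-q)·6 = q·4+(1-q)·5 ⇒ q(-2) = (1-q)(-1) ⇒ q = 1/3
P2 indiff ⇒ p·7+(1-p)·6 = p·9+(1-p)·0 ⇒ p(-2) = (1-p)(-6) ⇒ p = 3/4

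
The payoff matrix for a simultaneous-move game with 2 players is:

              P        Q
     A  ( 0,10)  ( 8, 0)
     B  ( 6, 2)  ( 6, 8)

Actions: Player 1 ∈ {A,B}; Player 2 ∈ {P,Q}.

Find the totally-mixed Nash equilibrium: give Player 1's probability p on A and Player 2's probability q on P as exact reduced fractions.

P1 indiff ⇒ q·0+(1-q)·8 = q·6+(1-q)·6 ⇒ q(-6) = (1-q)(-2) ⇒ q = 1/4
P2 indiff ⇒ p·10+(1-p)·2 = p·0+(1-p)·8 ⇒ p(10) = (1-p)(6) ⇒ p = 3/8

p=3/8, q=1/4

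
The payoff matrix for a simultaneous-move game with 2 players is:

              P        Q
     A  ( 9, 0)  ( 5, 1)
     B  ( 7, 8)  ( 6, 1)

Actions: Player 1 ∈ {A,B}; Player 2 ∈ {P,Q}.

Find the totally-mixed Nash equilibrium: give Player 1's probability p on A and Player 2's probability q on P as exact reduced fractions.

(p,q) = (7/8, 1/3)

P1 indiff ⇒ q·9+(1-q)·5 = q·7+(1-q)·6 ⇒ q(2) = (1-q)(1) ⇒ q = 1/3
P2 indiff ⇒ p·0+(1-p)·8 = p·1+(1-p)·1 ⇒ p(-1) = (1-p)(-7) ⇒ p = 7/8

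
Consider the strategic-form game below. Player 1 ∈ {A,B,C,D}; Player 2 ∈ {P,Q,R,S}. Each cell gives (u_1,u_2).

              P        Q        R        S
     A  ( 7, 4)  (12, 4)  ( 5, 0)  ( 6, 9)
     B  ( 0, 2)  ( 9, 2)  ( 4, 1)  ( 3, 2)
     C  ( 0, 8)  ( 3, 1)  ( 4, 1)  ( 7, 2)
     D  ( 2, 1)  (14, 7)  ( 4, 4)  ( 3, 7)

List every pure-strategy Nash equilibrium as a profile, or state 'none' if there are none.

(A,P): not NE [P2→S gives 9>4]
(A,Q): not NE [P1→D gives 14>12; P2→S gives 9>4]
(A,R): not NE [P2→S gives 9>0]
(A,S): not NE [P1→C gives 7>6]
(B,P): not NE [P1→A gives 7>0]
(B,Q): not NE [P1→D gives 14>9]
(B,R): not NE [P1→A gives 5>4; P2→S gives 2>1]
(B,S): not NE [P1→C gives 7>3]
(C,P): not NE [P1→A gives 7>0]
(C,Q): not NE [P1→D gives 14>3; P2→P gives 8>1]
(C,R): not NE [P1→A gives 5>4; P2→P gives 8>1]
(C,S): not NE [P2→P gives 8>2]
(D,P): not NE [P1→A gives 7>2; P2→S gives 7>1]
(D,Q): NE
(D,R): not NE [P1→A gives 5>4; P2→S gives 7>4]
(D,S): not NE [P1→C gives 7>3]

Nash profiles: (D,Q)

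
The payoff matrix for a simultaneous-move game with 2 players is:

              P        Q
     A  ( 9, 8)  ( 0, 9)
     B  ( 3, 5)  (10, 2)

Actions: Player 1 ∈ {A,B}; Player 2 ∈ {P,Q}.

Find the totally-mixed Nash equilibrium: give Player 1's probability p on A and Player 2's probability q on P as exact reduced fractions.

P1 indiff ⇒ q·9+(1-q)·0 = q·3+(1-q)·10 ⇒ q(6) = (1-q)(10) ⇒ q = 5/8
P2 indiff ⇒ p·8+(1-p)·5 = p·9+(1-p)·2 ⇒ p(-1) = (1-p)(-3) ⇒ p = 3/4

(p,q) = (3/4, 5/8)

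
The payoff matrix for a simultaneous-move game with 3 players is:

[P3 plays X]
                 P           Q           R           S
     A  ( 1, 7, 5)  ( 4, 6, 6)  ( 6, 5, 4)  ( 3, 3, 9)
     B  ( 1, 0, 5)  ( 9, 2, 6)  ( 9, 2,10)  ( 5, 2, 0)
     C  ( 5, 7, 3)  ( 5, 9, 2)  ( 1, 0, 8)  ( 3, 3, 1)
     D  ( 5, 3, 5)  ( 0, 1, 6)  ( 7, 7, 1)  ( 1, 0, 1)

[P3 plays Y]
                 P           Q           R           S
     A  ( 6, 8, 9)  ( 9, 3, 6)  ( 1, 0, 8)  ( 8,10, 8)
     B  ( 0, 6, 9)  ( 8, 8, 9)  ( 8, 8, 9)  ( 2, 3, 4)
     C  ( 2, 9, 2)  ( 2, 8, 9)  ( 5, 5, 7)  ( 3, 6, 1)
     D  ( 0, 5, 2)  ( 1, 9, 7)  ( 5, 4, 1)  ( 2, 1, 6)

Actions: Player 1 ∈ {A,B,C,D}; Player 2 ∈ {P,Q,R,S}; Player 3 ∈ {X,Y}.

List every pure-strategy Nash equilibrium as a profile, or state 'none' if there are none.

NE set: (B,R,X)

(A,P,X): not NE [P1→D gives 5>1; P3→Y gives 9>5]
(A,P,Y): not NE [P2→S gives 10>8]
(A,Q,X): not NE [P1→B gives 9>4; P2→P gives 7>6]
(A,Q,Y): not NE [P2→S gives 10>3]
(A,R,X): not NE [P1→B gives 9>6; P2→P gives 7>5; P3→Y gives 8>4]
(A,R,Y): not NE [P1→B gives 8>1; P2→S gives 10>0]
(A,S,X): not NE [P1→B gives 5>3; P2→P gives 7>3]
(A,S,Y): not NE [P3→X gives 9>8]
(B,P,X): not NE [P1→D gives 5>1; P2→S gives 2>0; P3→Y gives 9>5]
(B,P,Y): not NE [P1→A gives 6>0; P2→R gives 8>6]
(B,Q,X): not NE [P3→Y gives 9>6]
(B,Q,Y): not NE [P1→A gives 9>8]
(B,R,X): NE
(B,R,Y): not NE [P3→X gives 10>9]
(B,S,X): not NE [P3→Y gives 4>0]
(B,S,Y): not NE [P1→A gives 8>2; P2→R gives 8>3]
(C,P,X): not NE [P2→Q gives 9>7]
(C,P,Y): not NE [P1→A gives 6>2; P3→X gives 3>2]
(C,Q,X): not NE [P1→B gives 9>5; P3→Y gives 9>2]
(C,Q,Y): not NE [P1→A gives 9>2; P2→P gives 9>8]
(C,R,X): not NE [P1→B gives 9>1; P2→Q gives 9>0]
(C,R,Y): not NE [P1→B gives 8>5; P2→P gives 9>5; P3→X gives 8>7]
(C,S,X): not NE [P1→B gives 5>3; P2→Q gives 9>3]
(C,S,Y): not NE [P1→A gives 8>3; P2→P gives 9>6]
(D,P,X): not NE [P2→R gives 7>3]
(D,P,Y): not NE [P1→A gives 6>0; P2→Q gives 9>5; P3→X gives 5>2]
(D,Q,X): not NE [P1→B gives 9>0; P2→R gives 7>1; P3→Y gives 7>6]
(D,Q,Y): not NE [P1→A gives 9>1]
(D,R,X): not NE [P1→B gives 9>7]
(D,R,Y): not NE [P1→B gives 8>5; P2→Q gives 9>4]
(D,S,X): not NE [P1→B gives 5>1; P2→R gives 7>0; P3→Y gives 6>1]
(D,S,Y): not NE [P1→A gives 8>2; P2→Q gives 9>1]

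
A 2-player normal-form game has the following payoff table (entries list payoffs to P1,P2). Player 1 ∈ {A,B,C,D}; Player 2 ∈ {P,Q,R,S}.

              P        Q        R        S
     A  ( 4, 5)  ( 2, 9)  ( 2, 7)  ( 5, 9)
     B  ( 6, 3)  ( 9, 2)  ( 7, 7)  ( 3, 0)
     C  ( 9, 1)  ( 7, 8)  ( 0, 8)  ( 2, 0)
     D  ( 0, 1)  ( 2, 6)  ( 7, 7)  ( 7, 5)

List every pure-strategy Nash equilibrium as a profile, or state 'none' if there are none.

(A,P): not NE [P1→C gives 9>4; P2→S gives 9>5]
(A,Q): not NE [P1→B gives 9>2]
(A,R): not NE [P1→D gives 7>2; P2→S gives 9>7]
(A,S): not NE [P1→D gives 7>5]
(B,P): not NE [P1→C gives 9>6; P2→R gives 7>3]
(B,Q): not NE [P2→R gives 7>2]
(B,R): NE
(B,S): not NE [P1→D gives 7>3; P2→R gives 7>0]
(C,P): not NE [P2→R gives 8>1]
(C,Q): not NE [P1→B gives 9>7]
(C,R): not NE [P1→D gives 7>0]
(C,S): not NE [P1→D gives 7>2; P2→R gives 8>0]
(D,P): not NE [P1→C gives 9>0; P2→R gives 7>1]
(D,Q): not NE [P1→B gives 9>2; P2→R gives 7>6]
(D,R): NE
(D,S): not NE [P2→R gives 7>5]

NE set: (B,R), (D,R)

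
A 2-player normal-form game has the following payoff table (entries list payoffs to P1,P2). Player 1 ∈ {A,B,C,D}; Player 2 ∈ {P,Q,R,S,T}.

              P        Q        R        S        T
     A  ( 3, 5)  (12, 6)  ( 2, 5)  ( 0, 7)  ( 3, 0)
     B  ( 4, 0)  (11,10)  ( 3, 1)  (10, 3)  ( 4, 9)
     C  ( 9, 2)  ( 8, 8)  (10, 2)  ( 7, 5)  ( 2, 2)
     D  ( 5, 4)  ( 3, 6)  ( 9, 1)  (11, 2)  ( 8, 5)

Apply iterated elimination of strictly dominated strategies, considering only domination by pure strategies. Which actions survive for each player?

P2 drop P (Q beats it: A:6>5 B:10>0 C:8>2 D:6>4)
P2 drop R (Q beats it: A:6>5 B:10>1 C:8>2 D:6>1)
P1 drop C (B beats it: Q:11>8 S:10>7 T:4>2)
P2 drop T (Q beats it: A:6>0 B:10>9 D:6>5)
P1→{A,B,D} P2→{Q,S}

Survivors P1:{A,B,D} P2:{Q,S}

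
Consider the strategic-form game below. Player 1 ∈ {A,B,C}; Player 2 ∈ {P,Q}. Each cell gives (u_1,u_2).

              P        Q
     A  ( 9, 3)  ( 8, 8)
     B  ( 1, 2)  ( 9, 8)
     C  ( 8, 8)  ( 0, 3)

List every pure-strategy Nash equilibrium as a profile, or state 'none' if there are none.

(A,P): not NE [P2→Q gives 8>3]
(A,Q): not NE [P1→B gives 9>8]
(B,P): not NE [P1→A gives 9>1; P2→Q gives 8>2]
(B,Q): NE
(C,P): not NE [P1→A gives 9>8]
(C,Q): not NE [P1→B gives 9>0; P2→P gives 8>3]

PSNE = {(B,Q)}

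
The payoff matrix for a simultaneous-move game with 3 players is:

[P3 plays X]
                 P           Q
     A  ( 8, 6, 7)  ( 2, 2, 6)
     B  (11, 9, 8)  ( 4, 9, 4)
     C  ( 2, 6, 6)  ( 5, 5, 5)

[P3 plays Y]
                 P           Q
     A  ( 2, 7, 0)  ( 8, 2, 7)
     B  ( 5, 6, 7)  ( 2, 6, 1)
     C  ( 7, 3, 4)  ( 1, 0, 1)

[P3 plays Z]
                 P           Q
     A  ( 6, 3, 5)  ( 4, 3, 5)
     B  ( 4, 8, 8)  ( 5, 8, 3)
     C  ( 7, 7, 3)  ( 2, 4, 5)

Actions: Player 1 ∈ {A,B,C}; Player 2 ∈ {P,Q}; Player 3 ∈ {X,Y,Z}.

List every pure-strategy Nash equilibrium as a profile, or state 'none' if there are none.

(A,P,X): not NE [P1→B gives 11>8]
(A,P,Y): not NE [P1→C gives 7>2; P3→X gives 7>0]
(A,P,Z): not NE [P1→C gives 7>6; P3→X gives 7>5]
(A,Q,X): not NE [P1→C gives 5>2; P2→P gives 6>2; P3→Y gives 7>6]
(A,Q,Y): not NE [P2→P gives 7>2]
(A,Q,Z): not NE [P1→B gives 5>4; P3→Y gives 7>5]
(B,P,X): NE
(B,P,Y): not NE [P1→C gives 7>5; P3→Z gives 8>7]
(B,P,Z): not NE [P1→C gives 7>4]
(B,Q,X): not NE [P1→C gives 5>4]
(B,Q,Y): not NE [P1→A gives 8>2; P3→X gives 4>1]
(B,Q,Z): not NE [P3→X gives 4>3]
(C,P,X): not NE [P1→B gives 11>2]
(C,P,Y): not NE [P3→X gives 6>4]
(C,P,Z): not NE [P3→X gives 6>3]
(C,Q,X): not NE [P2→P gives 6>5]
(C,Q,Y): not NE [P1→A gives 8>1; P2→P gives 3>0; P3→Z gives 5>1]
(C,Q,Z): not NE [P1→B gives 5>2; P2→P gives 7>4]

PSNE = {(B,P,X)}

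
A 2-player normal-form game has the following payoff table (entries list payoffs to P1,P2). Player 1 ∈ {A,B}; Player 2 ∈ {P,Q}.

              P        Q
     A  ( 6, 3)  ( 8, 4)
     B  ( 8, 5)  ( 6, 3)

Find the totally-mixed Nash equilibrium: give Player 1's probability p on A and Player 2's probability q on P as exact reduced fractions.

P1 mixes 2/3 on A; P2 mixes 1/2 on P

P1 indiff ⇒ q·6+(1-q)·8 = q·8+(1-q)·6 ⇒ q(-2) = (1-q)(-2) ⇒ q = 1/2
P2 indiff ⇒ p·3+(1-p)·5 = p·4+(1-p)·3 ⇒ p(-1) = (1-p)(-2) ⇒ p = 2/3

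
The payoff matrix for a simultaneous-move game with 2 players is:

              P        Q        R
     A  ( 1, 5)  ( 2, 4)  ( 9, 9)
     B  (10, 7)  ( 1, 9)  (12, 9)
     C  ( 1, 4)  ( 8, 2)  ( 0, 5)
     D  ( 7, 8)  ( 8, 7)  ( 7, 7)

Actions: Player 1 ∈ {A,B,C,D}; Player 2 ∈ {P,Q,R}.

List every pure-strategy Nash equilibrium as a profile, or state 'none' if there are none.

(A,P): not NE [P1→B gives 10>1; P2→R gives 9>5]
(A,Q): not NE [P1→D gives 8>2; P2→R gives 9>4]
(A,R): not NE [P1→B gives 12>9]
(B,P): not NE [P2→R gives 9>7]
(B,Q): not NE [P1→D gives 8>1]
(B,R): NE
(C,P): not NE [P1→B gives 10>1; P2→R gives 5>4]
(C,Q): not NE [P2→R gives 5>2]
(C,R): not NE [P1→B gives 12>0]
(D,P): not NE [P1→B gives 10>7]
(D,Q): not NE [P2→P gives 8>7]
(D,R): not NE [P1→B gives 12>7; P2→P gives 8>7]

PSNE = {(B,R)}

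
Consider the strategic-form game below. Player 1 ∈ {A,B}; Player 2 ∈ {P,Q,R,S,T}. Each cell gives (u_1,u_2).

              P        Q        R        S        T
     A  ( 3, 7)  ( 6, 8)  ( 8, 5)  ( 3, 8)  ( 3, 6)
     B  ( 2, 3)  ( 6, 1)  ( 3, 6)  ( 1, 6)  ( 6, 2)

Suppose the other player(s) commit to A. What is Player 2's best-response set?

argmax u_2 = {Q,S}

u_2(P vs A) = 7
u_2(Q vs A) = 8
u_2(R vs A) = 5
u_2(S vs A) = 8
u_2(T vs A) = 6
max payoff 8 at {Q,S}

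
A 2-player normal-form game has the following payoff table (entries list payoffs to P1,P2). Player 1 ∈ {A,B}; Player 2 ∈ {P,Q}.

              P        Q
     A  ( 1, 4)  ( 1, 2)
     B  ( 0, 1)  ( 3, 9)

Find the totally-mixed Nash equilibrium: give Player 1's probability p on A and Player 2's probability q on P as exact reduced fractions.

P1 indiff ⇒ q·1+(1-q)·1 = q·0+(1-q)·3 ⇒ q(1) = (1-q)(2) ⇒ q = 2/3
P2 indiff ⇒ p·4+(1-p)·1 = p·2+(1-p)·9 ⇒ p(2) = (1-p)(8) ⇒ p = 4/5

P1 mixes 4/5 on A; P2 mixes 2/3 on P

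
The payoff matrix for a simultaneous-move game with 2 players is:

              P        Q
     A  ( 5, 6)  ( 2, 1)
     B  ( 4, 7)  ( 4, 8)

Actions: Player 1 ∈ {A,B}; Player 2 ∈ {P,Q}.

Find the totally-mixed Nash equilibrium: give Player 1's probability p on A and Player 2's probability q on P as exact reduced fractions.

(p,q) = (1/6, 2/3)

P1 indiff ⇒ q·5+(1-q)·2 = q·4+(1-q)·4 ⇒ q(1) = (1-q)(2) ⇒ q = 2/3
P2 indiff ⇒ p·6+(1-p)·7 = p·1+(1-p)·8 ⇒ p(5) = (1-p)(1) ⇒ p = 1/6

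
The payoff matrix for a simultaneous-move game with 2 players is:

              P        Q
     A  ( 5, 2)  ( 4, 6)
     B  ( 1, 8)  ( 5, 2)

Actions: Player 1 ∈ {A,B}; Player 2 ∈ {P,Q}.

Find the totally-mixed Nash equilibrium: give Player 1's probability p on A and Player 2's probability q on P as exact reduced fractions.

P1 indiff ⇒ q·5+(1-q)·4 = q·1+(1-q)·5 ⇒ q(4) = (1-q)(1) ⇒ q = 1/5
P2 indiff ⇒ p·2+(1-p)·8 = p·6+(1-p)·2 ⇒ p(-4) = (1-p)(-6) ⇒ p = 3/5

P1 mixes 3/5 on A; P2 mixes 1/5 on P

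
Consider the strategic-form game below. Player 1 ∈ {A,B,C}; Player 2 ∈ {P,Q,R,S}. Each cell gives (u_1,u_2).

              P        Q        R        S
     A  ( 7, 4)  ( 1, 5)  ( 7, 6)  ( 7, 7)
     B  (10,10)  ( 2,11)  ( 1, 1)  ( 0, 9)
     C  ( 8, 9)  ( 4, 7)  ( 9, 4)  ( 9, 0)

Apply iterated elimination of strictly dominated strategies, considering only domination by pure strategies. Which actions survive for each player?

P1 drop A (C beats it: P:8>7 Q:4>1 R:9>7 S:9>7)
P2 drop R (P beats it: B:10>1 C:9>4)
P2 drop S (P beats it: B:10>9 C:9>0)
P1→{B,C} P2→{P,Q}

IESDS → P1:{B,C} P2:{P,Q}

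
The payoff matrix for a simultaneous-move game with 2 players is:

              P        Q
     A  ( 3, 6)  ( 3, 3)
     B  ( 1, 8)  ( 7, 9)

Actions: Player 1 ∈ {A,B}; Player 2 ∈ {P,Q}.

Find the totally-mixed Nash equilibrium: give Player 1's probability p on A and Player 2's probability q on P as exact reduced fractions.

(p,q) = (1/4, 2/3)

P1 indiff ⇒ q·3+(1-q)·3 = q·1+(1-q)·7 ⇒ q(2) = (1-q)(4) ⇒ q = 2/3
P2 indiff ⇒ p·6+(1-p)·8 = p·3+(1-p)·9 ⇒ p(3) = (1-p)(1) ⇒ p = 1/4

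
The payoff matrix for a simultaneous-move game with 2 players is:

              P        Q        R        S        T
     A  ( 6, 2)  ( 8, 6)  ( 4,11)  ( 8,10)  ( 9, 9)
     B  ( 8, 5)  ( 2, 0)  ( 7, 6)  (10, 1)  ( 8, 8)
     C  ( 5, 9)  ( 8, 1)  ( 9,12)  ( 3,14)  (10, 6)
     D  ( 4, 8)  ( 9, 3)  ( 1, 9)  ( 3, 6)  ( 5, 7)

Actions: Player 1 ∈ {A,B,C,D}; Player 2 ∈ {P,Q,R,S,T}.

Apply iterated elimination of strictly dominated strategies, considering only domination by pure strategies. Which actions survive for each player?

Survivors P1:{A,B,C} P2:{R,S,T}

P2 drop P (R beats it: A:11>2 B:6>5 C:12>9 D:9>8)
P2 drop Q (R beats it: A:11>6 B:6>0 C:12>1 D:9>3)
P1 drop D (A beats it: R:4>1 S:8>3 T:9>5)
P1→{A,B,C} P2→{R,S,T}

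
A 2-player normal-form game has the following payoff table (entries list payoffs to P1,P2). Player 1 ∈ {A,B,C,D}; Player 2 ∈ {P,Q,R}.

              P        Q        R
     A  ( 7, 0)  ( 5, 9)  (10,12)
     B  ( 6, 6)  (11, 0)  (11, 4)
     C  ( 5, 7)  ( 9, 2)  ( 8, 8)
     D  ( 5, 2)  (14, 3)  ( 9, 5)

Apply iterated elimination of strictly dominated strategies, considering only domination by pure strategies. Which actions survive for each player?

P1 drop C (B beats it: P:6>5 Q:11>9 R:11>8)
P2 drop Q (R beats it: A:12>9 B:4>0 D:5>3)
P1 drop D (A beats it: P:7>5 R:10>9)
P1→{A,B} P2→{P,R}

IESDS → P1:{A,B} P2:{P,R}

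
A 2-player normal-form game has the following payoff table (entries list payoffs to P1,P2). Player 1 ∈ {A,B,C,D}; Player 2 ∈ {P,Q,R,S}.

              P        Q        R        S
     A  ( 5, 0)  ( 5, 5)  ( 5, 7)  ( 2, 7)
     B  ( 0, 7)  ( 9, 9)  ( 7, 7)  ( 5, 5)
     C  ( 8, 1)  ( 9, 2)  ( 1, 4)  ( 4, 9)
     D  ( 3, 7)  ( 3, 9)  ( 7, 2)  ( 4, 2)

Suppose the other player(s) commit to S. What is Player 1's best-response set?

u_1(A vs S) = 2
u_1(B vs S) = 5
u_1(C vs S) = 4
u_1(D vs S) = 4
max payoff 5 at {B}

argmax u_1 = {B}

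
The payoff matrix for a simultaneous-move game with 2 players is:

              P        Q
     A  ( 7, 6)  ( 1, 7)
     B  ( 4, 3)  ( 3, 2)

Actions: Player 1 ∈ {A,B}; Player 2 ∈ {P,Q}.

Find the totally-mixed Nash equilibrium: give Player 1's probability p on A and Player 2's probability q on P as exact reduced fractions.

P1 indiff ⇒ q·7+(1-q)·1 = q·4+(1-q)·3 ⇒ q(3) = (1-q)(2) ⇒ q = 2/5
P2 indiff ⇒ p·6+(1-p)·3 = p·7+(1-p)·2 ⇒ p(-1) = (1-p)(-1) ⇒ p = 1/2

p=1/2, q=2/5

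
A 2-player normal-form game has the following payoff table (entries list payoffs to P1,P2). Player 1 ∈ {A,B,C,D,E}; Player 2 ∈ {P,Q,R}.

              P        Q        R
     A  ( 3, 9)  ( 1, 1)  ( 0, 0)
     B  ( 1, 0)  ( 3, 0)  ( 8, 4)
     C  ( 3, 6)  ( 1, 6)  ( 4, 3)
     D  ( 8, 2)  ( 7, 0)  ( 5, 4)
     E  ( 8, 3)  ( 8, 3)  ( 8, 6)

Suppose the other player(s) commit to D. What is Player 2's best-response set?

BR_2 = {R}

u_2(P vs D) = 2
u_2(Q vs D) = 0
u_2(R vs D) = 4
max payoff 4 at {R}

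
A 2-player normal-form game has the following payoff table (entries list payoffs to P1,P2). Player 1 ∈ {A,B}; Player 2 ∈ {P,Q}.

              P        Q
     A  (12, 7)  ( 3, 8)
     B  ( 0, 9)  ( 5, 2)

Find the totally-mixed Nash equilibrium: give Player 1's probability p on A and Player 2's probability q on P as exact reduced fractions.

P1 indiff ⇒ q·12+(1-q)·3 = q·0+(1-q)·5 ⇒ q(12) = (1-q)(2) ⇒ q = 1/7
P2 indiff ⇒ p·7+(1-p)·9 = p·8+(1-p)·2 ⇒ p(-1) = (1-p)(-7) ⇒ p = 7/8

P1 mixes 7/8 on A; P2 mixes 1/7 on P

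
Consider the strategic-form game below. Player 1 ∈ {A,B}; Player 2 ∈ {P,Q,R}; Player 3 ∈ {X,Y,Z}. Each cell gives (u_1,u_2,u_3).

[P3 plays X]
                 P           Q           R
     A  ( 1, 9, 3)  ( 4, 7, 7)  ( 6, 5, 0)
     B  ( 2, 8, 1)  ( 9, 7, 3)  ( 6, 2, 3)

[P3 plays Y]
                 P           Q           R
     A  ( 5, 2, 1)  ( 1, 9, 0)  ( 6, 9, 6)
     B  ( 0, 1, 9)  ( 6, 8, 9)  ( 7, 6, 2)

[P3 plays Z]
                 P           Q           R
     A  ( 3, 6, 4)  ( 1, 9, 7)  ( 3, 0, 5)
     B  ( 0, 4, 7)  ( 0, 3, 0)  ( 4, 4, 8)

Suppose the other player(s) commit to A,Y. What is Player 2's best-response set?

u_2(P vs A,Y) = 2
u_2(Q vs A,Y) = 9
u_2(R vs A,Y) = 9
max payoff 9 at {Q,R}

argmax u_2 = {Q,R}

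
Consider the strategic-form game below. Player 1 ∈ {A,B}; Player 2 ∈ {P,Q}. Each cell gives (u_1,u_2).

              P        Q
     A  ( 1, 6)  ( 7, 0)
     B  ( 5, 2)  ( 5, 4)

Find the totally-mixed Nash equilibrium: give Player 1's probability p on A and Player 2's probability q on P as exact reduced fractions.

(p,q) = (1/4, 1/3)

P1 indiff ⇒ q·1+(1-q)·7 = q·5+(1-q)·5 ⇒ q(-4) = (1-q)(-2) ⇒ q = 1/3
P2 indiff ⇒ p·6+(1-p)·2 = p·0+(1-p)·4 ⇒ p(6) = (1-p)(2) ⇒ p = 1/4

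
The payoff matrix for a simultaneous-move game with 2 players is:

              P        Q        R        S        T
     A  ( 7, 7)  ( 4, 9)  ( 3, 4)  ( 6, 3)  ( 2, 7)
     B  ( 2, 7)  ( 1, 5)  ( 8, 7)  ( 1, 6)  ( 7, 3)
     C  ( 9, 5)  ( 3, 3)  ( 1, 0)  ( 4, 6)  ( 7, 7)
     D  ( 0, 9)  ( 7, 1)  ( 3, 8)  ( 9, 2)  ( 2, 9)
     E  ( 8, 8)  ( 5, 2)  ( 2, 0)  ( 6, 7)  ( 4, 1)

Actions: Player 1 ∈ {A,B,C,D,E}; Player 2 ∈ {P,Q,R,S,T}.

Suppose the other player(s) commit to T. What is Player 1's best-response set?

u_1(A vs T) = 2
u_1(B vs T) = 7
u_1(C vs T) = 7
u_1(D vs T) = 2
u_1(E vs T) = 4
max payoff 7 at {B,C}

argmax u_1 = {B,C}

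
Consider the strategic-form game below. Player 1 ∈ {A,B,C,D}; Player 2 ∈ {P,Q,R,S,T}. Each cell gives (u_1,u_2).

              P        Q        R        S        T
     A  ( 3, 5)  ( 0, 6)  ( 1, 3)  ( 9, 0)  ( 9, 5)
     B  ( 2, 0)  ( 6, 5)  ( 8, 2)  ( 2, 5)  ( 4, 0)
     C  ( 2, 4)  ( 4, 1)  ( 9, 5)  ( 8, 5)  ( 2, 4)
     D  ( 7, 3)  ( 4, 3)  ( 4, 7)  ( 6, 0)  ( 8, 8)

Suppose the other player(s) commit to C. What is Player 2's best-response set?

argmax u_2 = {R,S}

u_2(P vs C) = 4
u_2(Q vs C) = 1
u_2(R vs C) = 5
u_2(S vs C) = 5
u_2(T vs C) = 4
max payoff 5 at {R,S}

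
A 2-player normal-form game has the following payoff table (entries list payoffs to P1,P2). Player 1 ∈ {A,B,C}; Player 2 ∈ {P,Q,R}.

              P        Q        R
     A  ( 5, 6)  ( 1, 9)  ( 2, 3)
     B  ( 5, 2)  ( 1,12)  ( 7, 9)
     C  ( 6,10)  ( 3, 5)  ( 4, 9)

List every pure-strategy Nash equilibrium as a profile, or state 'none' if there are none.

(A,P): not NE [P1→C gives 6>5; P2→Q gives 9>6]
(A,Q): not NE [P1→C gives 3>1]
(A,R): not NE [P1→B gives 7>2; P2→Q gives 9>3]
(B,P): not NE [P1→C gives 6>5; P2→Q gives 12>2]
(B,Q): not NE [P1→C gives 3>1]
(B,R): not NE [P2→Q gives 12>9]
(C,P): NE
(C,Q): not NE [P2→P gives 10>5]
(C,R): not NE [P1→B gives 7>4; P2→P gives 10>9]

Nash profiles: (C,P)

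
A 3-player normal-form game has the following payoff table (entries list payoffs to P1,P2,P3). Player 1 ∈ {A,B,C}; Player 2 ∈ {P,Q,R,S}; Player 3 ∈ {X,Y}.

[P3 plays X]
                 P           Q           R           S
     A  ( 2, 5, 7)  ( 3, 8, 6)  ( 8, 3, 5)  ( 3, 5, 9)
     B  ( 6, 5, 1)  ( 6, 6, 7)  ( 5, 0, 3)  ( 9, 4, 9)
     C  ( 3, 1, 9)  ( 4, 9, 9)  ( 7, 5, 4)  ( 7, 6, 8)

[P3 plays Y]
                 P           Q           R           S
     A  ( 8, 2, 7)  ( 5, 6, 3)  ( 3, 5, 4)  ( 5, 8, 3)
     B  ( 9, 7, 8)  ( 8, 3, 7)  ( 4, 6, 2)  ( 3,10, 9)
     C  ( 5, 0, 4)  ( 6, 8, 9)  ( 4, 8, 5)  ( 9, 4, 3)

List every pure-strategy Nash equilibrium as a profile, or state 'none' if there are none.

Nash profiles: (B,Q,X), (C,R,Y)

(A,P,X): not NE [P1→B gives 6>2; P2→Q gives 8>5]
(A,P,Y): not NE [P1→B gives 9>8; P2→S gives 8>2]
(A,Q,X): not NE [P1→B gives 6>3]
(A,Q,Y): not NE [P1→B gives 8>5; P2→S gives 8>6; P3→X gives 6>3]
(A,R,X): not NE [P2→Q gives 8>3]
(A,R,Y): not NE [P1→C gives 4>3; P2→S gives 8>5; P3→X gives 5>4]
(A,S,X): not NE [P1→B gives 9>3; P2→Q gives 8>5]
(A,S,Y): not NE [P1→C gives 9>5; P3→X gives 9>3]
(B,P,X): not NE [P2→Q gives 6>5; P3→Y gives 8>1]
(B,P,Y): not NE [P2→S gives 10>7]
(B,Q,X): NE
(B,Q,Y): not NE [P2→S gives 10>3]
(B,R,X): not NE [P1→A gives 8>5; P2→Q gives 6>0]
(B,R,Y): not NE [P2→S gives 10>6; P3→X gives 3>2]
(B,S,X): not NE [P2→Q gives 6>4]
(B,S,Y): not NE [P1→C gives 9>3]
(C,P,X): not NE [P1→B gives 6>3; P2→Q gives 9>1]
(C,P,Y): not NE [P1→B gives 9>5; P2→R gives 8>0; P3→X gives 9>4]
(C,Q,X): not NE [P1→B gives 6>4]
(C,Q,Y): not NE [P1→B gives 8>6]
(C,R,X): not NE [P1→A gives 8>7; P2→Q gives 9>5; P3→Y gives 5>4]
(C,R,Y): NE
(C,S,X): not NE [P1→B gives 9>7; P2→Q gives 9>6]
(C,S,Y): not NE [P2→R gives 8>4; P3→X gives 8>3]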